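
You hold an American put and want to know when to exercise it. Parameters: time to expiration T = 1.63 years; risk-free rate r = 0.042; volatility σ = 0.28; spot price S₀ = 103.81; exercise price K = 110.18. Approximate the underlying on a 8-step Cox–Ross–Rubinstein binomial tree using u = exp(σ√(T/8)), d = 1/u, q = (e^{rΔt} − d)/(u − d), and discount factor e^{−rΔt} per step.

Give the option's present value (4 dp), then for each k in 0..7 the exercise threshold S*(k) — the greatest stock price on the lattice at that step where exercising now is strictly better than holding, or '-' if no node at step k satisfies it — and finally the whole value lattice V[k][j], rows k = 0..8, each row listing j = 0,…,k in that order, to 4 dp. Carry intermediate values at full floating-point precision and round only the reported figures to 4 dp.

Δt=0.20375, u=1.13472, d=0.88127, q=0.50235, disc=e^(-rΔt)=0.99148
k=8 terminal: V=max(K-S,0) → 72.4122 61.5504 47.5647 29.5569 6.3700 0.0000 0.0000 0.0000 0.0000
k=7: j=0 S=42.8559 intr=67.3241 cont=66.3852 V=67.3241[EX]; j=1 S=55.1811 intr=54.9989 cont=54.0600 V=54.9989[EX]; j=2 S=71.0510 intr=39.1290 cont=38.1902 V=39.1290[EX]; j=3 S=91.4849 intr=18.6951 cont=17.7562 V=18.6951[EX]; j=4 S=117.7956 intr=0.0000 cont=3.1430 V=3.1430[hold]; j=5 S=151.6730 intr=0.0000 cont=0.0000 V=0.0000[hold]; j=6 S=195.2935 intr=0.0000 cont=0.0000 V=0.0000[hold]; j=7 S=251.4591 intr=0.0000 cont=0.0000 V=0.0000[hold]  S*(7)=91.4849
k=6: j=0 S=48.6296 intr=61.5504 cont=60.6115 V=61.5504[EX]; j=1 S=62.6153 intr=47.5647 cont=46.6259 V=47.5647[EX]; j=2 S=80.6231 intr=29.5569 cont=28.6180 V=29.5569[EX]; j=3 S=103.8100 intr=6.3700 cont=10.7897 V=10.7897[hold]; j=4 S=133.6653 intr=0.0000 cont=1.5508 V=1.5508[hold]; j=5 S=172.1068 intr=0.0000 cont=0.0000 V=0.0000[hold]; j=6 S=221.6040 intr=0.0000 cont=0.0000 V=0.0000[hold]  S*(6)=80.6231
k=5: j=0 S=55.1811 intr=54.9989 cont=54.0600 V=54.9989[EX]; j=1 S=71.0510 intr=39.1290 cont=38.1902 V=39.1290[EX]; j=2 S=91.4849 intr=18.6951 cont=19.9576 V=19.9576[hold]; j=3 S=117.7956 intr=0.0000 cont=6.0961 V=6.0961[hold]; j=4 S=151.6730 intr=0.0000 cont=0.7652 V=0.7652[hold]; j=5 S=195.2935 intr=0.0000 cont=0.0000 V=0.0000[hold]  S*(5)=71.0510
k=4: j=0 S=62.6153 intr=47.5647 cont=46.6259 V=47.5647[EX]; j=1 S=80.6231 intr=29.5569 cont=29.2468 V=29.5569[EX]; j=2 S=103.8100 intr=6.3700 cont=12.8835 V=12.8835[hold]; j=3 S=133.6653 intr=0.0000 cont=3.3890 V=3.3890[hold]; j=4 S=172.1068 intr=0.0000 cont=0.3775 V=0.3775[hold]  S*(4)=80.6231
k=3: j=0 S=71.0510 intr=39.1290 cont=38.1902 V=39.1290[EX]; j=1 S=91.4849 intr=18.6951 cont=21.0004 V=21.0004[hold]; j=2 S=117.7956 intr=0.0000 cont=8.0447 V=8.0447[hold]; j=3 S=151.6730 intr=0.0000 cont=1.8602 V=1.8602[hold]  S*(3)=71.0510
k=2: j=0 S=80.6231 intr=29.5569 cont=29.7663 V=29.7663[hold]; j=1 S=103.8100 intr=6.3700 cont=14.3686 V=14.3686[hold]; j=2 S=133.6653 intr=0.0000 cont=4.8958 V=4.8958[hold]  S*(2)=-
k=1: j=0 S=91.4849 intr=18.6951 cont=21.8435 V=21.8435[hold]; j=1 S=117.7956 intr=0.0000 cont=9.5280 V=9.5280[hold]  S*(1)=-
k=0: j=0 S=103.8100 intr=6.3700 cont=15.5233 V=15.5233[hold]  S*(0)=-

price = 15.5233
boundary = - - - 71.0510 80.6231 71.0510 80.6231 91.4849
tree:
15.5233
21.8435 9.5280
29.7663 14.3686 4.8958
39.1290 21.0004 8.0447 1.8602
47.5647 29.5569 12.8835 3.3890 0.3775
54.9989 39.1290 19.9576 6.0961 0.7652 0.0000
61.5504 47.5647 29.5569 10.7897 1.5508 0.0000 0.0000
67.3241 54.9989 39.1290 18.6951 3.1430 0.0000 0.0000 0.0000
72.4122 61.5504 47.5647 29.5569 6.3700 0.0000 0.0000 0.0000 0.0000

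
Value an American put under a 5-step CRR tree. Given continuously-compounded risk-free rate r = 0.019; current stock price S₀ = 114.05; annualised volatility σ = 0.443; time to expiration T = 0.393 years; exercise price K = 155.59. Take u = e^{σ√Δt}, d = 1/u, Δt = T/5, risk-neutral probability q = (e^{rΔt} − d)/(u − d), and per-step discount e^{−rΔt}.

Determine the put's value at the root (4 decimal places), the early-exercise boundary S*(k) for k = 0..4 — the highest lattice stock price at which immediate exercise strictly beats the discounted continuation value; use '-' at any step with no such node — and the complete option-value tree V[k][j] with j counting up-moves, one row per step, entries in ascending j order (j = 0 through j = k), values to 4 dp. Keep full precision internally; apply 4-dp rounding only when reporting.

Δt=0.07860, u=1.13224, d=0.88320, q=0.47499, disc=e^(-rΔt)=0.99851
k=5 terminal: V=max(K-S,0) → 94.2982 77.0159 54.8605 26.4580 0.0000 0.0000
k=4: j=0 S=69.3971 intr=86.1929 cont=85.9608 V=86.1929[EX]; j=1 S=88.9648 intr=66.6252 cont=66.3930 V=66.6252[EX]; j=2 S=114.0500 intr=41.5400 cont=41.3078 V=41.5400[EX]; j=3 S=146.2084 intr=9.3816 cont=13.8699 V=13.8699[hold]; j=4 S=187.4345 intr=0.0000 cont=0.0000 V=0.0000[hold]  S*(4)=114.0500
k=3: j=0 S=78.5741 intr=77.0159 cont=76.7837 V=77.0159[EX]; j=1 S=100.7295 intr=54.8605 cont=54.6283 V=54.8605[EX]; j=2 S=129.1320 intr=26.4580 cont=28.3546 V=28.3546[hold]; j=3 S=165.5431 intr=0.0000 cont=7.2710 V=7.2710[hold]  S*(3)=100.7295
k=2: j=0 S=88.9648 intr=66.6252 cont=66.3930 V=66.6252[EX]; j=1 S=114.0500 intr=41.5400 cont=42.2073 V=42.2073[hold]; j=2 S=146.2084 intr=9.3816 cont=18.3127 V=18.3127[hold]  S*(2)=88.9648
k=1: j=0 S=100.7295 intr=54.8605 cont=54.9448 V=54.9448[hold]; j=1 S=129.1320 intr=26.4580 cont=30.8115 V=30.8115[hold]  S*(1)=-
k=0: j=0 S=114.0500 intr=41.5400 cont=43.4168 V=43.4168[hold]  S*(0)=-

price = 43.4168
boundary = - - 88.9648 100.7295 114.0500
tree:
43.4168
54.9448 30.8115
66.6252 42.2073 18.3127
77.0159 54.8605 28.3546 7.2710
86.1929 66.6252 41.5400 13.8699 0.0000
94.2982 77.0159 54.8605 26.4580 0.0000 0.0000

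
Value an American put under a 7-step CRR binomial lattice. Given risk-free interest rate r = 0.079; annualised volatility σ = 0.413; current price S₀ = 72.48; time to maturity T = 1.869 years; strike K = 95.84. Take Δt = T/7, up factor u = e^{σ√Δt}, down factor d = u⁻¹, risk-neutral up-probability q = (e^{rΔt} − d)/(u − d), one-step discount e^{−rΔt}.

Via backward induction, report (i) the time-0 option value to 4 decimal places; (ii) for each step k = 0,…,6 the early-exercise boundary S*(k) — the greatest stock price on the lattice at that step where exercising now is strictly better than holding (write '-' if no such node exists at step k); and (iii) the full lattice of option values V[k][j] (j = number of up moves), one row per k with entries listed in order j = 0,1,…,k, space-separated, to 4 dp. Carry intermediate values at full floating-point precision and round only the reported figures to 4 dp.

price = 26.8806
boundary = - 58.5514 47.2995 58.5514 47.2995 58.5514 72.4800
tree:
26.8806
37.2886 17.4767
48.5405 25.9882 9.5929
57.6301 37.2886 15.6407 3.8697
64.9730 48.5405 24.6971 7.1252 0.7334
70.9047 57.6301 37.2886 12.9844 1.4874 0.0000
75.6966 64.9730 48.5405 23.3600 3.0166 0.0000 0.0000
79.5676 70.9047 57.6301 37.2886 6.1180 0.0000 0.0000 0.0000

params: Δt=0.26700 u=1.23789 d=0.80783 q=0.49642 e^(-rΔt)=0.97913
t_7 payoffs: 79.5676 70.9047 57.6301 37.2886 6.1180 0.0000 0.0000 0.0000
t_6: node(6,0) S=20.1434 payoff=75.6966 vs cont=73.6962 → 75.6966 [stop]  node(6,1) S=30.8670 payoff=64.9730 vs cont=62.9726 → 64.9730 [stop]  node(6,2) S=47.2995 payoff=48.5405 vs cont=46.5401 → 48.5405 [stop]  node(6,3) S=72.4800 payoff=23.3600 vs cont=21.3596 → 23.3600 [stop]  node(6,4) S=111.0657 payoff=0.0000 vs cont=3.0166 → 3.0166 [wait]  node(6,5) S=170.1930 payoff=0.0000 vs cont=0.0000 → 0.0000 [wait]  node(6,6) S=260.7974 payoff=0.0000 vs cont=0.0000 → 0.0000 [wait]  ⇒ S*(6)=72.4800
t_5: node(5,0) S=24.9353 payoff=70.9047 vs cont=68.9044 → 70.9047 [stop]  node(5,1) S=38.2099 payoff=57.6301 vs cont=55.6297 → 57.6301 [stop]  node(5,2) S=58.5514 payoff=37.2886 vs cont=35.2882 → 37.2886 [stop]  node(5,3) S=89.7220 payoff=6.1180 vs cont=12.9844 → 12.9844 [wait]  node(5,4) S=137.4867 payoff=0.0000 vs cont=1.4874 → 1.4874 [wait]  node(5,5) S=210.6796 payoff=0.0000 vs cont=0.0000 → 0.0000 [wait]  ⇒ S*(5)=58.5514
t_4: node(4,0) S=30.8670 payoff=64.9730 vs cont=62.9726 → 64.9730 [stop]  node(4,1) S=47.2995 payoff=48.5405 vs cont=46.5401 → 48.5405 [stop]  node(4,2) S=72.4800 payoff=23.3600 vs cont=24.6971 → 24.6971 [wait]  node(4,3) S=111.0657 payoff=0.0000 vs cont=7.1252 → 7.1252 [wait]  node(4,4) S=170.1930 payoff=0.0000 vs cont=0.7334 → 0.7334 [wait]  ⇒ S*(4)=47.2995
t_3: node(3,0) S=38.2099 payoff=57.6301 vs cont=55.6297 → 57.6301 [stop]  node(3,1) S=58.5514 payoff=37.2886 vs cont=35.9381 → 37.2886 [stop]  node(3,2) S=89.7220 payoff=6.1180 vs cont=15.6407 → 15.6407 [wait]  node(3,3) S=137.4867 payoff=0.0000 vs cont=3.8697 → 3.8697 [wait]  ⇒ S*(3)=58.5514
t_2: node(2,0) S=47.2995 payoff=48.5405 vs cont=46.5401 → 48.5405 [stop]  node(2,1) S=72.4800 payoff=23.3600 vs cont=25.9882 → 25.9882 [wait]  node(2,2) S=111.0657 payoff=0.0000 vs cont=9.5929 → 9.5929 [wait]  ⇒ S*(2)=47.2995
t_1: node(1,0) S=58.5514 payoff=37.2886 vs cont=36.5657 → 37.2886 [stop]  node(1,1) S=89.7220 payoff=6.1180 vs cont=17.4767 → 17.4767 [wait]  ⇒ S*(1)=58.5514
t_0: node(0,0) S=72.4800 payoff=23.3600 vs cont=26.8806 → 26.8806 [wait]  ⇒ S*(0)=-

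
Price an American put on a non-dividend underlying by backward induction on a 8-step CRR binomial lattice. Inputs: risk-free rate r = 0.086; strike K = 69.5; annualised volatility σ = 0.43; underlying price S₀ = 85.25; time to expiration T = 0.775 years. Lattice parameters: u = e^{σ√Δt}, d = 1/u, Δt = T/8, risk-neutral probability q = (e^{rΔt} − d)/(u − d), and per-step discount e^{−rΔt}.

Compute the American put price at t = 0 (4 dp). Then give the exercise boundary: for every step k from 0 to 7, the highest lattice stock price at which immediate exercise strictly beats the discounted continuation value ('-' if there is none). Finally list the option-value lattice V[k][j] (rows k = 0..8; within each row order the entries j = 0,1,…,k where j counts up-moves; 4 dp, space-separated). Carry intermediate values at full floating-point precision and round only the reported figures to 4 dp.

price = 4.2276
boundary = - - - - 49.9111 43.6589 49.9111 57.0586
tree:
4.2276
6.4857 2.0203
9.6935 3.3579 0.7045
14.0421 5.4685 1.2846 0.1309
19.5889 8.6813 2.3187 0.2628 0.0000
25.8411 13.3340 4.1324 0.5277 0.0000 0.0000
31.3102 19.5889 7.2467 1.0594 0.0000 0.0000 0.0000
36.0941 25.8411 12.4414 2.1269 0.0000 0.0000 0.0000 0.0000
40.2787 31.3102 19.5889 4.2703 0.0000 0.0000 0.0000 0.0000 0.0000

params: Δt=0.09688 u=1.14321 d=0.87473 q=0.49775 e^(-rΔt)=0.99170
t_8 payoffs: 40.2787 31.3102 19.5889 4.2703 0.0000 0.0000 0.0000 0.0000 0.0000
t_7: node(7,0) S=33.4059 payoff=36.0941 vs cont=35.5175 → 36.0941 [stop]  node(7,1) S=43.6589 payoff=25.8411 vs cont=25.2645 → 25.8411 [stop]  node(7,2) S=57.0586 payoff=12.4414 vs cont=11.8648 → 12.4414 [stop]  node(7,3) S=74.5710 payoff=0.0000 vs cont=2.1269 → 2.1269 [wait]  node(7,4) S=97.4583 payoff=0.0000 vs cont=0.0000 → 0.0000 [wait]  node(7,5) S=127.3701 payoff=0.0000 vs cont=0.0000 → 0.0000 [wait]  node(7,6) S=166.4625 payoff=0.0000 vs cont=0.0000 → 0.0000 [wait]  node(7,7) S=217.5531 payoff=0.0000 vs cont=0.0000 → 0.0000 [wait]  ⇒ S*(7)=57.0586
t_6: node(6,0) S=38.1898 payoff=31.3102 vs cont=30.7335 → 31.3102 [stop]  node(6,1) S=49.9111 payoff=19.5889 vs cont=19.0123 → 19.5889 [stop]  node(6,2) S=65.2297 payoff=4.2703 vs cont=7.2467 → 7.2467 [wait]  node(6,3) S=85.2500 payoff=0.0000 vs cont=1.0594 → 1.0594 [wait]  node(6,4) S=111.4149 payoff=0.0000 vs cont=0.0000 → 0.0000 [wait]  node(6,5) S=145.6103 payoff=0.0000 vs cont=0.0000 → 0.0000 [wait]  node(6,6) S=190.3009 payoff=0.0000 vs cont=0.0000 → 0.0000 [wait]  ⇒ S*(6)=49.9111
t_5: node(5,0) S=43.6589 payoff=25.8411 vs cont=25.2645 → 25.8411 [stop]  node(5,1) S=57.0586 payoff=12.4414 vs cont=13.3340 → 13.3340 [wait]  node(5,2) S=74.5710 payoff=0.0000 vs cont=4.1324 → 4.1324 [wait]  node(5,3) S=97.4583 payoff=0.0000 vs cont=0.5277 → 0.5277 [wait]  node(5,4) S=127.3701 payoff=0.0000 vs cont=0.0000 → 0.0000 [wait]  node(5,5) S=166.4625 payoff=0.0000 vs cont=0.0000 → 0.0000 [wait]  ⇒ S*(5)=43.6589
t_4: node(4,0) S=49.9111 payoff=19.5889 vs cont=19.4530 → 19.5889 [stop]  node(4,1) S=65.2297 payoff=4.2703 vs cont=8.6813 → 8.6813 [wait]  node(4,2) S=85.2500 payoff=0.0000 vs cont=2.3187 → 2.3187 [wait]  node(4,3) S=111.4149 payoff=0.0000 vs cont=0.2628 → 0.2628 [wait]  node(4,4) S=145.6103 payoff=0.0000 vs cont=0.0000 → 0.0000 [wait]  ⇒ S*(4)=49.9111
t_3: node(3,0) S=57.0586 payoff=12.4414 vs cont=14.0421 → 14.0421 [wait]  node(3,1) S=74.5710 payoff=0.0000 vs cont=5.4685 → 5.4685 [wait]  node(3,2) S=97.4583 payoff=0.0000 vs cont=1.2846 → 1.2846 [wait]  node(3,3) S=127.3701 payoff=0.0000 vs cont=0.1309 → 0.1309 [wait]  ⇒ S*(3)=-
t_2: node(2,0) S=65.2297 payoff=4.2703 vs cont=9.6935 → 9.6935 [wait]  node(2,1) S=85.2500 payoff=0.0000 vs cont=3.3579 → 3.3579 [wait]  node(2,2) S=111.4149 payoff=0.0000 vs cont=0.7045 → 0.7045 [wait]  ⇒ S*(2)=-
t_1: node(1,0) S=74.5710 payoff=0.0000 vs cont=6.4857 → 6.4857 [wait]  node(1,1) S=97.4583 payoff=0.0000 vs cont=2.0203 → 2.0203 [wait]  ⇒ S*(1)=-
t_0: node(0,0) S=85.2500 payoff=0.0000 vs cont=4.2276 → 4.2276 [wait]  ⇒ S*(0)=-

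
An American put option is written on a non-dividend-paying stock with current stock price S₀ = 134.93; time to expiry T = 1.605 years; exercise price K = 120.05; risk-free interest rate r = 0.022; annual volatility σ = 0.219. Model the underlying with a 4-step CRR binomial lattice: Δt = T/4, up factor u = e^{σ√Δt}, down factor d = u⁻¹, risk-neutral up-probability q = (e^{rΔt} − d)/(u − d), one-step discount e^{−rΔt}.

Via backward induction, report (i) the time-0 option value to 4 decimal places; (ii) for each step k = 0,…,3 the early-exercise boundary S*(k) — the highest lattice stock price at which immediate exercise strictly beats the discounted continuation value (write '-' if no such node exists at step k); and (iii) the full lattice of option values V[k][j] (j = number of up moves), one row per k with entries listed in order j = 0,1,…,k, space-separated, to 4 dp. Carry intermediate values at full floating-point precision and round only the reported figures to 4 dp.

price = 7.1031
boundary = - - - 88.9953
tree:
7.1031
12.0729 2.2045
19.8510 4.4236 0.0000
31.0547 8.8764 0.0000 0.0000
42.5824 17.8115 0.0000 0.0000 0.0000

Δt=0.40125, u=1.14881, d=0.87047, q=0.49723, disc=e^(-rΔt)=0.99121
k=4 terminal: V=max(K-S,0) → 42.5824 17.8115 0.0000 0.0000 0.0000
k=3: j=0 S=88.9953 intr=31.0547 cont=29.9996 V=31.0547[EX]; j=1 S=117.4523 intr=2.5977 cont=8.8764 V=8.8764[hold]; j=2 S=155.0085 intr=0.0000 cont=0.0000 V=0.0000[hold]; j=3 S=204.5737 intr=0.0000 cont=0.0000 V=0.0000[hold]  S*(3)=88.9953
k=2: j=0 S=102.2385 intr=17.8115 cont=19.8510 V=19.8510[hold]; j=1 S=134.9300 intr=0.0000 cont=4.4236 V=4.4236[hold]; j=2 S=178.0749 intr=0.0000 cont=0.0000 V=0.0000[hold]  S*(2)=-
k=1: j=0 S=117.4523 intr=2.5977 cont=12.0729 V=12.0729[hold]; j=1 S=155.0085 intr=0.0000 cont=2.2045 V=2.2045[hold]  S*(1)=-
k=0: j=0 S=134.9300 intr=0.0000 cont=7.1031 V=7.1031[hold]  S*(0)=-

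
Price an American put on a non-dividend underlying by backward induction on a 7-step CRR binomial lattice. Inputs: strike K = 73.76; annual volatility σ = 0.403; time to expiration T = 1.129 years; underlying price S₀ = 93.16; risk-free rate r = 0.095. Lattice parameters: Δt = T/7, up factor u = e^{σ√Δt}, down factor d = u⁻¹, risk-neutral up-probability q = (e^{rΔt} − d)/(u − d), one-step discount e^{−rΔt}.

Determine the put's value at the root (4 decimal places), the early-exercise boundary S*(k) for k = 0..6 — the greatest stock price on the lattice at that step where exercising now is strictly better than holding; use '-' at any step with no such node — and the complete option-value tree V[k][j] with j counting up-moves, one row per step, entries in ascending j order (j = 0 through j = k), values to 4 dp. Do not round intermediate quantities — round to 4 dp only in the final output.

price = 4.3139
boundary = - - - - 48.7611 57.3274 48.7611
tree:
4.3139
7.0392 1.7966
11.1627 3.2458 0.4427
17.0831 5.7485 0.9121 0.0000
24.9989 9.9096 1.8792 0.0000 0.0000
32.2852 16.4326 3.8715 0.0000 0.0000 0.0000
38.4827 24.9989 7.9761 0.0000 0.0000 0.0000 0.0000
43.7541 32.2852 16.4326 0.0000 0.0000 0.0000 0.0000 0.0000

Δt=0.16129, u=1.17568, d=0.85057, q=0.50712, disc=e^(-rΔt)=0.98479
k=7 terminal: V=max(K-S,0) → 43.7541 32.2852 16.4326 0.0000 0.0000 0.0000 0.0000 0.0000
k=6: j=0 S=35.2773 intr=38.4827 cont=37.3611 V=38.4827[EX]; j=1 S=48.7611 intr=24.9989 cont=23.8774 V=24.9989[EX]; j=2 S=67.3987 intr=6.3613 cont=7.9761 V=7.9761[hold]; j=3 S=93.1600 intr=0.0000 cont=0.0000 V=0.0000[hold]; j=4 S=128.7679 intr=0.0000 cont=0.0000 V=0.0000[hold]; j=5 S=177.9858 intr=0.0000 cont=0.0000 V=0.0000[hold]; j=6 S=246.0160 intr=0.0000 cont=0.0000 V=0.0000[hold]  S*(6)=48.7611
k=5: j=0 S=41.4748 intr=32.2852 cont=31.1636 V=32.2852[EX]; j=1 S=57.3274 intr=16.4326 cont=16.1175 V=16.4326[EX]; j=2 S=79.2393 intr=0.0000 cont=3.8715 V=3.8715[hold]; j=3 S=109.5263 intr=0.0000 cont=0.0000 V=0.0000[hold]; j=4 S=151.3897 intr=0.0000 cont=0.0000 V=0.0000[hold]; j=5 S=209.2543 intr=0.0000 cont=0.0000 V=0.0000[hold]  S*(5)=57.3274
k=4: j=0 S=48.7611 intr=24.9989 cont=23.8774 V=24.9989[EX]; j=1 S=67.3987 intr=6.3613 cont=9.9096 V=9.9096[hold]; j=2 S=93.1600 intr=0.0000 cont=1.8792 V=1.8792[hold]; j=3 S=128.7679 intr=0.0000 cont=0.0000 V=0.0000[hold]; j=4 S=177.9858 intr=0.0000 cont=0.0000 V=0.0000[hold]  S*(4)=48.7611
k=3: j=0 S=57.3274 intr=16.4326 cont=17.0831 V=17.0831[hold]; j=1 S=79.2393 intr=0.0000 cont=5.7485 V=5.7485[hold]; j=2 S=109.5263 intr=0.0000 cont=0.9121 V=0.9121[hold]; j=3 S=151.3897 intr=0.0000 cont=0.0000 V=0.0000[hold]  S*(3)=-
k=2: j=0 S=67.3987 intr=6.3613 cont=11.1627 V=11.1627[hold]; j=1 S=93.1600 intr=0.0000 cont=3.2458 V=3.2458[hold]; j=2 S=128.7679 intr=0.0000 cont=0.4427 V=0.4427[hold]  S*(2)=-
k=1: j=0 S=79.2393 intr=0.0000 cont=7.0392 V=7.0392[hold]; j=1 S=109.5263 intr=0.0000 cont=1.7966 V=1.7966[hold]  S*(1)=-
k=0: j=0 S=93.1600 intr=0.0000 cont=4.3139 V=4.3139[hold]  S*(0)=-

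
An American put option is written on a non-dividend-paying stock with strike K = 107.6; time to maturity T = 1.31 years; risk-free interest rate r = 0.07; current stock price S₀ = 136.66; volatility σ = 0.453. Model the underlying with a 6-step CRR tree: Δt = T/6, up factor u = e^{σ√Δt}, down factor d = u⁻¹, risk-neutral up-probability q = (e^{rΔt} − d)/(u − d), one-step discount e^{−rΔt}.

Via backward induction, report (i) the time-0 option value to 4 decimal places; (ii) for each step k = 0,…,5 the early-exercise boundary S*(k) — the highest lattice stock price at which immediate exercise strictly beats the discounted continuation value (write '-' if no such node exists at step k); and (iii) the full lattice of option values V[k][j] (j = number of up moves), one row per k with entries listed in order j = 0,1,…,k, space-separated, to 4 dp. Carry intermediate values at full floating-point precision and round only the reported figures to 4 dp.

Δt=0.21833, u=1.23574, d=0.80923, q=0.48339, disc=e^(-rΔt)=0.98483
k=6 terminal: V=max(K-S,0) → 69.2222 48.9951 18.1073 0.0000 0.0000 0.0000 0.0000
k=5: j=0 S=47.4250 intr=60.1750 cont=58.5431 V=60.1750[EX]; j=1 S=72.4204 intr=35.1796 cont=33.5476 V=35.1796[EX]; j=2 S=110.5897 intr=0.0000 cont=9.2126 V=9.2126[hold]; j=3 S=168.8761 intr=0.0000 cont=0.0000 V=0.0000[hold]; j=4 S=257.8826 intr=0.0000 cont=0.0000 V=0.0000[hold]; j=5 S=393.8001 intr=0.0000 cont=0.0000 V=0.0000[hold]  S*(5)=72.4204
k=4: j=0 S=58.6049 intr=48.9951 cont=47.3631 V=48.9951[EX]; j=1 S=89.4927 intr=18.1073 cont=22.2843 V=22.2843[hold]; j=2 S=136.6600 intr=0.0000 cont=4.6871 V=4.6871[hold]; j=3 S=208.6869 intr=0.0000 cont=0.0000 V=0.0000[hold]; j=4 S=318.6757 intr=0.0000 cont=0.0000 V=0.0000[hold]  S*(4)=58.6049
k=3: j=0 S=72.4204 intr=35.1796 cont=35.5361 V=35.5361[hold]; j=1 S=110.5897 intr=0.0000 cont=13.5690 V=13.5690[hold]; j=2 S=168.8761 intr=0.0000 cont=2.3847 V=2.3847[hold]; j=3 S=257.8826 intr=0.0000 cont=0.0000 V=0.0000[hold]  S*(3)=-
k=2: j=0 S=89.4927 intr=18.1073 cont=24.5396 V=24.5396[hold]; j=1 S=136.6600 intr=0.0000 cont=8.0389 V=8.0389[hold]; j=2 S=208.6869 intr=0.0000 cont=1.2133 V=1.2133[hold]  S*(2)=-
k=1: j=0 S=110.5897 intr=0.0000 cont=16.3121 V=16.3121[hold]; j=1 S=168.8761 intr=0.0000 cont=4.6676 V=4.6676[hold]  S*(1)=-
k=0: j=0 S=136.6600 intr=0.0000 cont=10.5212 V=10.5212[hold]  S*(0)=-

price = 10.5212
boundary = - - - - 58.6049 72.4204
tree:
10.5212
16.3121 4.6676
24.5396 8.0389 1.2133
35.5361 13.5690 2.3847 0.0000
48.9951 22.2843 4.6871 0.0000 0.0000
60.1750 35.1796 9.2126 0.0000 0.0000 0.0000
69.2222 48.9951 18.1073 0.0000 0.0000 0.0000 0.0000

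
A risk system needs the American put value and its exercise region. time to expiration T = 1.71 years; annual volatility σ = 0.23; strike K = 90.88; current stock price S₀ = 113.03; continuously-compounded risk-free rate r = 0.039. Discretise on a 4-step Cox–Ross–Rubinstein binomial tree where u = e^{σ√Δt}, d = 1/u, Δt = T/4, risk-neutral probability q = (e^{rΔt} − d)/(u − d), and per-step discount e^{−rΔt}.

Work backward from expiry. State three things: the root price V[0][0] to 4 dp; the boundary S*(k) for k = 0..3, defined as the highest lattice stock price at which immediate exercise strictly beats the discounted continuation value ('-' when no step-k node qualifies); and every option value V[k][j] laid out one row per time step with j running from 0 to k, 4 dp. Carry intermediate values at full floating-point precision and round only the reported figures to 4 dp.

price = 3.1830
boundary = - - - 71.9886
tree:
3.1830
5.8920 0.7671
10.6930 1.6189 0.0000
18.8914 3.4163 0.0000 0.0000
28.9425 7.2093 0.0000 0.0000 0.0000

Δt=0.42750  u=1.16228  d=0.86038  q=0.51816  discount=0.98347
step 4 (expiry): payoffs max(K−S,0) = 28.9425 7.2093 0.0000 0.0000 0.0000
step 3: (k=3,j=0): S=71.9886, (K−S)⁺=18.8914, hold=17.3888 ⇒ V=18.8914 exercise | (k=3,j=1): S=97.2487, (K−S)⁺=0.0000, hold=3.4163 ⇒ V=3.4163 continue | (k=3,j=2): S=131.3723, (K−S)⁺=0.0000, hold=0.0000 ⇒ V=0.0000 continue | (k=3,j=3): S=177.4696, (K−S)⁺=0.0000, hold=0.0000 ⇒ V=0.0000 continue  boundary S*=71.9886
step 2: (k=2,j=0): S=83.6707, (K−S)⁺=7.2093, hold=10.6930 ⇒ V=10.6930 continue | (k=2,j=1): S=113.0300, (K−S)⁺=0.0000, hold=1.6189 ⇒ V=1.6189 continue | (k=2,j=2): S=152.6912, (K−S)⁺=0.0000, hold=0.0000 ⇒ V=0.0000 continue  boundary S*=-
step 1: (k=1,j=0): S=97.2487, (K−S)⁺=0.0000, hold=5.8920 ⇒ V=5.8920 continue | (k=1,j=1): S=131.3723, (K−S)⁺=0.0000, hold=0.7671 ⇒ V=0.7671 continue  boundary S*=-
step 0: (k=0,j=0): S=113.0300, (K−S)⁺=0.0000, hold=3.1830 ⇒ V=3.1830 continue  boundary S*=-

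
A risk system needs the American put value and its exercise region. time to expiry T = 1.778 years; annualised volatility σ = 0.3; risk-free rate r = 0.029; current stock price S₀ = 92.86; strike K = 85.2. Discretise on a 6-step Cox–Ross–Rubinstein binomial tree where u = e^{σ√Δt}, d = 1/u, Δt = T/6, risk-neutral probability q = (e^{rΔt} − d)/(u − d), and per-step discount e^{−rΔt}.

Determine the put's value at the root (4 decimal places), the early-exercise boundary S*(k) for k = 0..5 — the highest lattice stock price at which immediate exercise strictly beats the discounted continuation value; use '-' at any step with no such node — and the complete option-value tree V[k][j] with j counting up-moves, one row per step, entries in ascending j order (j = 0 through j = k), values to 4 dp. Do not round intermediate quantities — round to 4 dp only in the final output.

Δt=0.29633, u=1.17740, d=0.84933, q=0.48557, disc=e^(-rΔt)=0.99144
k=6 terminal: V=max(K-S,0) → 50.3436 36.8795 18.2147 0.0000 0.0000 0.0000 0.0000
k=5: j=0 S=41.0399 intr=44.1601 cont=43.4310 V=44.1601[EX]; j=1 S=56.8926 intr=28.3074 cont=27.5784 V=28.3074[EX]; j=2 S=78.8686 intr=6.3314 cont=9.2900 V=9.2900[hold]; j=3 S=109.3335 intr=0.0000 cont=0.0000 V=0.0000[hold]; j=4 S=151.5661 intr=0.0000 cont=0.0000 V=0.0000[hold]; j=5 S=210.1120 intr=0.0000 cont=0.0000 V=0.0000[hold]  S*(5)=56.8926
k=4: j=0 S=48.3205 intr=36.8795 cont=36.1505 V=36.8795[EX]; j=1 S=66.9853 intr=18.2147 cont=18.9099 V=18.9099[hold]; j=2 S=92.8600 intr=0.0000 cont=4.7381 V=4.7381[hold]; j=3 S=128.7293 intr=0.0000 cont=0.0000 V=0.0000[hold]; j=4 S=178.4540 intr=0.0000 cont=0.0000 V=0.0000[hold]  S*(4)=48.3205
k=3: j=0 S=56.8926 intr=28.3074 cont=27.9131 V=28.3074[EX]; j=1 S=78.8686 intr=6.3314 cont=11.9256 V=11.9256[hold]; j=2 S=109.3335 intr=0.0000 cont=2.4166 V=2.4166[hold]; j=3 S=151.5661 intr=0.0000 cont=0.0000 V=0.0000[hold]  S*(3)=56.8926
k=2: j=0 S=66.9853 intr=18.2147 cont=20.1788 V=20.1788[hold]; j=1 S=92.8600 intr=0.0000 cont=7.2458 V=7.2458[hold]; j=2 S=128.7293 intr=0.0000 cont=1.2325 V=1.2325[hold]  S*(2)=-
k=1: j=0 S=78.8686 intr=6.3314 cont=13.7799 V=13.7799[hold]; j=1 S=109.3335 intr=0.0000 cont=4.2889 V=4.2889[hold]  S*(1)=-
k=0: j=0 S=92.8600 intr=0.0000 cont=9.0929 V=9.0929[hold]  S*(0)=-

price = 9.0929
boundary = - - - 56.8926 48.3205 56.8926
tree:
9.0929
13.7799 4.2889
20.1788 7.2458 1.2325
28.3074 11.9256 2.4166 0.0000
36.8795 18.9099 4.7381 0.0000 0.0000
44.1601 28.3074 9.2900 0.0000 0.0000 0.0000
50.3436 36.8795 18.2147 0.0000 0.0000 0.0000 0.0000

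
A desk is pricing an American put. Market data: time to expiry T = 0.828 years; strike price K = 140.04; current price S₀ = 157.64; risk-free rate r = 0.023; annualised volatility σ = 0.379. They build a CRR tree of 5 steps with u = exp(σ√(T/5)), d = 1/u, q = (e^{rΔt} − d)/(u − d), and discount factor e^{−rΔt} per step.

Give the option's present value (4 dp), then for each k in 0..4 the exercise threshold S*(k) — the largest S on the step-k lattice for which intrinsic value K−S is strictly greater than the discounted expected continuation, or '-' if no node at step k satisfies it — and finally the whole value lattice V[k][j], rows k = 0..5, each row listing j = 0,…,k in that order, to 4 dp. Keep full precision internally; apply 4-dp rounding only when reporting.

params: Δt=0.16560 u=1.16676 d=0.85707 q=0.47384 e^(-rΔt)=0.99620
t_5 payoffs: 67.1346 40.7918 4.9307 0.0000 0.0000 0.0000
t_4: node(4,0) S=85.0631 payoff=54.9769 vs cont=54.4445 → 54.9769 [stop]  node(4,1) S=115.7987 payoff=24.2413 vs cont=23.7089 → 24.2413 [stop]  node(4,2) S=157.6400 payoff=0.0000 vs cont=2.5845 → 2.5845 [wait]  node(4,3) S=214.5997 payoff=0.0000 vs cont=0.0000 → 0.0000 [wait]  node(4,4) S=292.1405 payoff=0.0000 vs cont=0.0000 → 0.0000 [wait]  ⇒ S*(4)=115.7987
t_3: node(3,0) S=99.2482 payoff=40.7918 vs cont=40.2595 → 40.7918 [stop]  node(3,1) S=135.1093 payoff=4.9307 vs cont=13.9263 → 13.9263 [wait]  node(3,2) S=183.9280 payoff=0.0000 vs cont=1.3547 → 1.3547 [wait]  node(3,3) S=250.3862 payoff=0.0000 vs cont=0.0000 → 0.0000 [wait]  ⇒ S*(3)=99.2482
t_2: node(2,0) S=115.7987 payoff=24.2413 vs cont=27.9551 → 27.9551 [wait]  node(2,1) S=157.6400 payoff=0.0000 vs cont=7.9390 → 7.9390 [wait]  node(2,2) S=214.5997 payoff=0.0000 vs cont=0.7101 → 0.7101 [wait]  ⇒ S*(2)=-
t_1: node(1,0) S=135.1093 payoff=4.9307 vs cont=18.4005 → 18.4005 [wait]  node(1,1) S=183.9280 payoff=0.0000 vs cont=4.4965 → 4.4965 [wait]  ⇒ S*(1)=-
t_0: node(0,0) S=157.6400 payoff=0.0000 vs cont=11.7673 → 11.7673 [wait]  ⇒ S*(0)=-

price = 11.7673
boundary = - - - 99.2482 115.7987
tree:
11.7673
18.4005 4.4965
27.9551 7.9390 0.7101
40.7918 13.9263 1.3547 0.0000
54.9769 24.2413 2.5845 0.0000 0.0000
67.1346 40.7918 4.9307 0.0000 0.0000 0.0000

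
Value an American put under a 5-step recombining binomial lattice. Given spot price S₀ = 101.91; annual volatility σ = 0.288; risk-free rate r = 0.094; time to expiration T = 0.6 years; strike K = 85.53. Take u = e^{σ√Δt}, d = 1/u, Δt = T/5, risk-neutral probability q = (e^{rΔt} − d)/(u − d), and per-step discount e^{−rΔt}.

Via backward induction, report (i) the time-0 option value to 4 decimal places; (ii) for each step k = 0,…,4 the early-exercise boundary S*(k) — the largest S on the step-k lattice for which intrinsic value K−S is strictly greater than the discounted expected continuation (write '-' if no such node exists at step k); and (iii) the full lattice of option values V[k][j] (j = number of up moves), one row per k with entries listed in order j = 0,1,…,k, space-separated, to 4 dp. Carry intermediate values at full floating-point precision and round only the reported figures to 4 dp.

params: Δt=0.12000 u=1.10491 d=0.90505 q=0.53184 e^(-rΔt)=0.98878
t_5 payoffs: 23.6461 9.9802 0.0000 0.0000 0.0000 0.0000
t_4: node(4,0) S=68.3763 payoff=17.1537 vs cont=16.1944 → 17.1537 [stop]  node(4,1) S=83.4759 payoff=2.0541 vs cont=4.6200 → 4.6200 [wait]  node(4,2) S=101.9100 payoff=0.0000 vs cont=0.0000 → 0.0000 [wait]  node(4,3) S=124.4149 payoff=0.0000 vs cont=0.0000 → 0.0000 [wait]  node(4,4) S=151.8897 payoff=0.0000 vs cont=0.0000 → 0.0000 [wait]  ⇒ S*(4)=68.3763
t_3: node(3,0) S=75.5498 payoff=9.9802 vs cont=10.3702 → 10.3702 [wait]  node(3,1) S=92.2335 payoff=0.0000 vs cont=2.1386 → 2.1386 [wait]  node(3,2) S=112.6016 payoff=0.0000 vs cont=0.0000 → 0.0000 [wait]  node(3,3) S=137.4676 payoff=0.0000 vs cont=0.0000 → 0.0000 [wait]  ⇒ S*(3)=-
t_2: node(2,0) S=83.4759 payoff=2.0541 vs cont=5.9251 → 5.9251 [wait]  node(2,1) S=101.9100 payoff=0.0000 vs cont=0.9900 → 0.9900 [wait]  node(2,2) S=124.4149 payoff=0.0000 vs cont=0.0000 → 0.0000 [wait]  ⇒ S*(2)=-
t_1: node(1,0) S=92.2335 payoff=0.0000 vs cont=3.2634 → 3.2634 [wait]  node(1,1) S=112.6016 payoff=0.0000 vs cont=0.4583 → 0.4583 [wait]  ⇒ S*(1)=-
t_0: node(0,0) S=101.9100 payoff=0.0000 vs cont=1.7517 → 1.7517 [wait]  ⇒ S*(0)=-

price = 1.7517
boundary = - - - - 68.3763
tree:
1.7517
3.2634 0.4583
5.9251 0.9900 0.0000
10.3702 2.1386 0.0000 0.0000
17.1537 4.6200 0.0000 0.0000 0.0000
23.6461 9.9802 0.0000 0.0000 0.0000 0.0000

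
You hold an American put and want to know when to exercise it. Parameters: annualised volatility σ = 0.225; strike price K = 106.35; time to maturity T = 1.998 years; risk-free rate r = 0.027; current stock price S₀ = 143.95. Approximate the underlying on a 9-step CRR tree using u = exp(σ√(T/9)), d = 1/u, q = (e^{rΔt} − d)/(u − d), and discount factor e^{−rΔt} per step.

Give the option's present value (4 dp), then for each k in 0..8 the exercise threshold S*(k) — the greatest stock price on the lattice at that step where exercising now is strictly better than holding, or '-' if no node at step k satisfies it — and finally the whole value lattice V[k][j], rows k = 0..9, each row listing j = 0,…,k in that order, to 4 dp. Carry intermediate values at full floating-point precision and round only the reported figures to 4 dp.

params: Δt=0.22200 u=1.11184 d=0.89941 q=0.50182 e^(-rΔt)=0.99402
t_9 payoffs: 50.9073 37.8129 21.6258 1.6157 0.0000 0.0000 0.0000 0.0000 0.0000 0.0000
t_8: node(8,0) S=61.6432 payoff=44.7068 vs cont=44.0713 → 44.7068 [stop]  node(8,1) S=76.2020 payoff=30.1480 vs cont=29.5124 → 30.1480 [stop]  node(8,2) S=94.1994 payoff=12.1506 vs cont=11.5150 → 12.1506 [stop]  node(8,3) S=116.4474 payoff=0.0000 vs cont=0.8001 → 0.8001 [wait]  node(8,4) S=143.9500 payoff=0.0000 vs cont=0.0000 → 0.0000 [wait]  node(8,5) S=177.9481 payoff=0.0000 vs cont=0.0000 → 0.0000 [wait]  node(8,6) S=219.9759 payoff=0.0000 vs cont=0.0000 → 0.0000 [wait]  node(8,7) S=271.9298 payoff=0.0000 vs cont=0.0000 → 0.0000 [wait]  node(8,8) S=336.1541 payoff=0.0000 vs cont=0.0000 → 0.0000 [wait]  ⇒ S*(8)=94.1994
t_7: node(7,0) S=68.5371 payoff=37.8129 vs cont=37.1773 → 37.8129 [stop]  node(7,1) S=84.7242 payoff=21.6258 vs cont=20.9903 → 21.6258 [stop]  node(7,2) S=104.7343 payoff=1.6157 vs cont=6.4160 → 6.4160 [wait]  node(7,3) S=129.4705 payoff=0.0000 vs cont=0.3962 → 0.3962 [wait]  node(7,4) S=160.0488 payoff=0.0000 vs cont=0.0000 → 0.0000 [wait]  node(7,5) S=197.8492 payoff=0.0000 vs cont=0.0000 → 0.0000 [wait]  node(7,6) S=244.5772 payoff=0.0000 vs cont=0.0000 → 0.0000 [wait]  node(7,7) S=302.3414 payoff=0.0000 vs cont=0.0000 → 0.0000 [wait]  ⇒ S*(7)=84.7242
t_6: node(6,0) S=76.2020 payoff=30.1480 vs cont=29.5124 → 30.1480 [stop]  node(6,1) S=94.1994 payoff=12.1506 vs cont=13.9096 → 13.9096 [wait]  node(6,2) S=116.4474 payoff=0.0000 vs cont=3.3749 → 3.3749 [wait]  node(6,3) S=143.9500 payoff=0.0000 vs cont=0.1962 → 0.1962 [wait]  node(6,4) S=177.9481 payoff=0.0000 vs cont=0.0000 → 0.0000 [wait]  node(6,5) S=219.9759 payoff=0.0000 vs cont=0.0000 → 0.0000 [wait]  node(6,6) S=271.9298 payoff=0.0000 vs cont=0.0000 → 0.0000 [wait]  ⇒ S*(6)=76.2020
t_5: node(5,0) S=84.7242 payoff=21.6258 vs cont=21.8677 → 21.8677 [wait]  node(5,1) S=104.7343 payoff=1.6157 vs cont=8.5715 → 8.5715 [wait]  node(5,2) S=129.4705 payoff=0.0000 vs cont=1.7691 → 1.7691 [wait]  node(5,3) S=160.0488 payoff=0.0000 vs cont=0.0972 → 0.0972 [wait]  node(5,4) S=197.8492 payoff=0.0000 vs cont=0.0000 → 0.0000 [wait]  node(5,5) S=244.5772 payoff=0.0000 vs cont=0.0000 → 0.0000 [wait]  ⇒ S*(5)=-
t_4: node(4,0) S=94.1994 payoff=12.1506 vs cont=15.1045 → 15.1045 [wait]  node(4,1) S=116.4474 payoff=0.0000 vs cont=5.1271 → 5.1271 [wait]  node(4,2) S=143.9500 payoff=0.0000 vs cont=0.9245 → 0.9245 [wait]  node(4,3) S=177.9481 payoff=0.0000 vs cont=0.0481 → 0.0481 [wait]  node(4,4) S=219.9759 payoff=0.0000 vs cont=0.0000 → 0.0000 [wait]  ⇒ S*(4)=-
t_3: node(3,0) S=104.7343 payoff=1.6157 vs cont=10.0373 → 10.0373 [wait]  node(3,1) S=129.4705 payoff=0.0000 vs cont=3.0001 → 3.0001 [wait]  node(3,2) S=160.0488 payoff=0.0000 vs cont=0.4818 → 0.4818 [wait]  node(3,3) S=197.8492 payoff=0.0000 vs cont=0.0238 → 0.0238 [wait]  ⇒ S*(3)=-
t_2: node(2,0) S=116.4474 payoff=0.0000 vs cont=6.4670 → 6.4670 [wait]  node(2,1) S=143.9500 payoff=0.0000 vs cont=1.7260 → 1.7260 [wait]  node(2,2) S=177.9481 payoff=0.0000 vs cont=0.2505 → 0.2505 [wait]  ⇒ S*(2)=-
t_1: node(1,0) S=129.4705 payoff=0.0000 vs cont=4.0634 → 4.0634 [wait]  node(1,1) S=160.0488 payoff=0.0000 vs cont=0.9797 → 0.9797 [wait]  ⇒ S*(1)=-
t_0: node(0,0) S=143.9500 payoff=0.0000 vs cont=2.5009 → 2.5009 [wait]  ⇒ S*(0)=-

price = 2.5009
boundary = - - - - - - 76.2020 84.7242 94.1994
tree:
2.5009
4.0634 0.9797
6.4670 1.7260 0.2505
10.0373 3.0001 0.4818 0.0238
15.1045 5.1271 0.9245 0.0481 0.0000
21.8677 8.5715 1.7691 0.0972 0.0000 0.0000
30.1480 13.9096 3.3749 0.1962 0.0000 0.0000 0.0000
37.8129 21.6258 6.4160 0.3962 0.0000 0.0000 0.0000 0.0000
44.7068 30.1480 12.1506 0.8001 0.0000 0.0000 0.0000 0.0000 0.0000
50.9073 37.8129 21.6258 1.6157 0.0000 0.0000 0.0000 0.0000 0.0000 0.0000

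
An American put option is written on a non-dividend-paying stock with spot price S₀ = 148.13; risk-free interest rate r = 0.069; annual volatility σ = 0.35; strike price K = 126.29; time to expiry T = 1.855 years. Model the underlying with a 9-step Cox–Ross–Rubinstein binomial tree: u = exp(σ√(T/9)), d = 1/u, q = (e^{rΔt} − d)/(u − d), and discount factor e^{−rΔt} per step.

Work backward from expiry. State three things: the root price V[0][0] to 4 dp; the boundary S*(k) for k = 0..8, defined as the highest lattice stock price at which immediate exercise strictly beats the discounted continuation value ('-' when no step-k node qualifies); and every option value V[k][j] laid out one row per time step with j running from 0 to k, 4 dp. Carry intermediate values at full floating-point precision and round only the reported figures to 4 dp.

price = 10.8236
boundary = - - - - 78.4528 91.9639 78.4528 91.9639 107.8018
tree:
10.8236
16.4665 5.6047
24.3388 9.2242 2.2192
34.7872 14.7972 4.0283 0.5105
47.8372 22.9941 7.1898 1.0466 0.0000
59.3632 34.3261 12.5491 2.1456 0.0000 0.0000
69.1959 47.8372 21.2353 4.3988 0.0000 0.0000 0.0000
77.5839 59.3632 34.3261 9.0181 0.0000 0.0000 0.0000 0.0000
84.7397 69.1959 47.8372 18.4882 0.0000 0.0000 0.0000 0.0000 0.0000
90.8441 77.5839 59.3632 34.3261 0.0000 0.0000 0.0000 0.0000 0.0000 0.0000

params: Δt=0.20611 u=1.17222 d=0.85308 q=0.50524 e^(-rΔt)=0.98588
t_9 payoffs: 90.8441 77.5839 59.3632 34.3261 0.0000 0.0000 0.0000 0.0000 0.0000 0.0000
t_8: node(8,0) S=41.5503 payoff=84.7397 vs cont=82.9563 → 84.7397 [stop]  node(8,1) S=57.0941 payoff=69.1959 vs cont=67.4125 → 69.1959 [stop]  node(8,2) S=78.4528 payoff=47.8372 vs cont=46.0538 → 47.8372 [stop]  node(8,3) S=107.8018 payoff=18.4882 vs cont=16.7434 → 18.4882 [stop]  node(8,4) S=148.1300 payoff=0.0000 vs cont=0.0000 → 0.0000 [wait]  node(8,5) S=203.5449 payoff=0.0000 vs cont=0.0000 → 0.0000 [wait]  node(8,6) S=279.6902 payoff=0.0000 vs cont=0.0000 → 0.0000 [wait]  node(8,7) S=384.3213 payoff=0.0000 vs cont=0.0000 → 0.0000 [wait]  node(8,8) S=528.0945 payoff=0.0000 vs cont=0.0000 → 0.0000 [wait]  ⇒ S*(8)=107.8018
t_7: node(7,0) S=48.7061 payoff=77.5839 vs cont=75.8006 → 77.5839 [stop]  node(7,1) S=66.9268 payoff=59.3632 vs cont=57.5798 → 59.3632 [stop]  node(7,2) S=91.9639 payoff=34.3261 vs cont=32.5428 → 34.3261 [stop]  node(7,3) S=126.3672 payoff=0.0000 vs cont=9.0181 → 9.0181 [wait]  node(7,4) S=173.6407 payoff=0.0000 vs cont=0.0000 → 0.0000 [wait]  node(7,5) S=238.5991 payoff=0.0000 vs cont=0.0000 → 0.0000 [wait]  node(7,6) S=327.8581 payoff=0.0000 vs cont=0.0000 → 0.0000 [wait]  node(7,7) S=450.5086 payoff=0.0000 vs cont=0.0000 → 0.0000 [wait]  ⇒ S*(7)=91.9639
t_6: node(6,0) S=57.0941 payoff=69.1959 vs cont=67.4125 → 69.1959 [stop]  node(6,1) S=78.4528 payoff=47.8372 vs cont=46.0538 → 47.8372 [stop]  node(6,2) S=107.8018 payoff=18.4882 vs cont=21.2353 → 21.2353 [wait]  node(6,3) S=148.1300 payoff=0.0000 vs cont=4.3988 → 4.3988 [wait]  node(6,4) S=203.5449 payoff=0.0000 vs cont=0.0000 → 0.0000 [wait]  node(6,5) S=279.6902 payoff=0.0000 vs cont=0.0000 → 0.0000 [wait]  node(6,6) S=384.3213 payoff=0.0000 vs cont=0.0000 → 0.0000 [wait]  ⇒ S*(6)=78.4528
t_5: node(5,0) S=66.9268 payoff=59.3632 vs cont=57.5798 → 59.3632 [stop]  node(5,1) S=91.9639 payoff=34.3261 vs cont=33.9111 → 34.3261 [stop]  node(5,2) S=126.3672 payoff=0.0000 vs cont=12.5491 → 12.5491 [wait]  node(5,3) S=173.6407 payoff=0.0000 vs cont=2.1456 → 2.1456 [wait]  node(5,4) S=238.5991 payoff=0.0000 vs cont=0.0000 → 0.0000 [wait]  node(5,5) S=327.8581 payoff=0.0000 vs cont=0.0000 → 0.0000 [wait]  ⇒ S*(5)=91.9639
t_4: node(4,0) S=78.4528 payoff=47.8372 vs cont=46.0538 → 47.8372 [stop]  node(4,1) S=107.8018 payoff=18.4882 vs cont=22.9941 → 22.9941 [wait]  node(4,2) S=148.1300 payoff=0.0000 vs cont=7.1898 → 7.1898 [wait]  node(4,3) S=203.5449 payoff=0.0000 vs cont=1.0466 → 1.0466 [wait]  node(4,4) S=279.6902 payoff=0.0000 vs cont=0.0000 → 0.0000 [wait]  ⇒ S*(4)=78.4528
t_3: node(3,0) S=91.9639 payoff=34.3261 vs cont=34.7872 → 34.7872 [wait]  node(3,1) S=126.3672 payoff=0.0000 vs cont=14.7972 → 14.7972 [wait]  node(3,2) S=173.6407 payoff=0.0000 vs cont=4.0283 → 4.0283 [wait]  node(3,3) S=238.5991 payoff=0.0000 vs cont=0.5105 → 0.5105 [wait]  ⇒ S*(3)=-
t_2: node(2,0) S=107.8018 payoff=18.4882 vs cont=24.3388 → 24.3388 [wait]  node(2,1) S=148.1300 payoff=0.0000 vs cont=9.2242 → 9.2242 [wait]  node(2,2) S=203.5449 payoff=0.0000 vs cont=2.2192 → 2.2192 [wait]  ⇒ S*(2)=-
t_1: node(1,0) S=126.3672 payoff=0.0000 vs cont=16.4665 → 16.4665 [wait]  node(1,1) S=173.6407 payoff=0.0000 vs cont=5.6047 → 5.6047 [wait]  ⇒ S*(1)=-
t_0: node(0,0) S=148.1300 payoff=0.0000 vs cont=10.8236 → 10.8236 [wait]  ⇒ S*(0)=-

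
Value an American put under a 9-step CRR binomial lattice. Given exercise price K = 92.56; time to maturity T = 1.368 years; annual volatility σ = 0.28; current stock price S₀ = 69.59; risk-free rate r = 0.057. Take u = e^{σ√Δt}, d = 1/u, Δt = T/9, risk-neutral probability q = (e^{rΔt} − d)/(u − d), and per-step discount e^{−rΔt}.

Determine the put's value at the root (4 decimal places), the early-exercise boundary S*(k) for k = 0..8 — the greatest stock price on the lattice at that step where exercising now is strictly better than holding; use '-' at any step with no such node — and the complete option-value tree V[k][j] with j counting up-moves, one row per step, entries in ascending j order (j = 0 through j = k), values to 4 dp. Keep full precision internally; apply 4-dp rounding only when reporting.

price = 23.0950
boundary = - 62.3932 69.5900 62.3932 69.5900 62.3932 69.5900 77.6169 69.5900
tree:
23.0950
30.1668 16.7607
36.6193 22.9700 11.1391
42.4045 30.1668 16.2926 6.4264
47.5914 36.6193 22.9700 10.2178 2.9292
52.2419 42.4045 30.1668 15.6713 5.2041 0.8152
56.4115 47.5914 36.6193 22.9700 8.9950 1.6867 0.0000
60.1498 52.2419 42.4045 30.1668 14.9431 3.4901 0.0000 0.0000
63.5016 56.4115 47.5914 36.6193 22.9700 7.2217 0.0000 0.0000 0.0000
66.5067 60.1498 52.2419 42.4045 30.1668 14.9431 0.0000 0.0000 0.0000 0.0000

params: Δt=0.15200 u=1.11535 d=0.89658 q=0.51251 e^(-rΔt)=0.99137
t_9 payoffs: 66.5067 60.1498 52.2419 42.4045 30.1668 14.9431 0.0000 0.0000 0.0000 0.0000
t_8: node(8,0) S=29.0584 payoff=63.5016 vs cont=62.7031 → 63.5016 [stop]  node(8,1) S=36.1485 payoff=56.4115 vs cont=55.6130 → 56.4115 [stop]  node(8,2) S=44.9686 payoff=47.5914 vs cont=46.7929 → 47.5914 [stop]  node(8,3) S=55.9407 payoff=36.6193 vs cont=35.8208 → 36.6193 [stop]  node(8,4) S=69.5900 payoff=22.9700 vs cont=22.1715 → 22.9700 [stop]  node(8,5) S=86.5696 payoff=5.9904 vs cont=7.2217 → 7.2217 [wait]  node(8,6) S=107.6922 payoff=0.0000 vs cont=0.0000 → 0.0000 [wait]  node(8,7) S=133.9686 payoff=0.0000 vs cont=0.0000 → 0.0000 [wait]  node(8,8) S=166.6563 payoff=0.0000 vs cont=0.0000 → 0.0000 [wait]  ⇒ S*(8)=69.5900
t_7: node(7,0) S=32.4102 payoff=60.1498 vs cont=59.3514 → 60.1498 [stop]  node(7,1) S=40.3181 payoff=52.2419 vs cont=51.4434 → 52.2419 [stop]  node(7,2) S=50.1555 payoff=42.4045 vs cont=41.6060 → 42.4045 [stop]  node(7,3) S=62.3932 payoff=30.1668 vs cont=29.3683 → 30.1668 [stop]  node(7,4) S=77.6169 payoff=14.9431 vs cont=14.7703 → 14.9431 [stop]  node(7,5) S=96.5550 payoff=0.0000 vs cont=3.4901 → 3.4901 [wait]  node(7,6) S=120.1140 payoff=0.0000 vs cont=0.0000 → 0.0000 [wait]  node(7,7) S=149.4213 payoff=0.0000 vs cont=0.0000 → 0.0000 [wait]  ⇒ S*(7)=77.6169
t_6: node(6,0) S=36.1485 payoff=56.4115 vs cont=55.6130 → 56.4115 [stop]  node(6,1) S=44.9686 payoff=47.5914 vs cont=46.7929 → 47.5914 [stop]  node(6,2) S=55.9407 payoff=36.6193 vs cont=35.8208 → 36.6193 [stop]  node(6,3) S=69.5900 payoff=22.9700 vs cont=22.1715 → 22.9700 [stop]  node(6,4) S=86.5696 payoff=5.9904 vs cont=8.9950 → 8.9950 [wait]  node(6,5) S=107.6922 payoff=0.0000 vs cont=1.6867 → 1.6867 [wait]  node(6,6) S=133.9686 payoff=0.0000 vs cont=0.0000 → 0.0000 [wait]  ⇒ S*(6)=69.5900
t_5: node(5,0) S=40.3181 payoff=52.2419 vs cont=51.4434 → 52.2419 [stop]  node(5,1) S=50.1555 payoff=42.4045 vs cont=41.6060 → 42.4045 [stop]  node(5,2) S=62.3932 payoff=30.1668 vs cont=29.3683 → 30.1668 [stop]  node(5,3) S=77.6169 payoff=14.9431 vs cont=15.6713 → 15.6713 [wait]  node(5,4) S=96.5550 payoff=0.0000 vs cont=5.2041 → 5.2041 [wait]  node(5,5) S=120.1140 payoff=0.0000 vs cont=0.8152 → 0.8152 [wait]  ⇒ S*(5)=62.3932
t_4: node(4,0) S=44.9686 payoff=47.5914 vs cont=46.7929 → 47.5914 [stop]  node(4,1) S=55.9407 payoff=36.6193 vs cont=35.8208 → 36.6193 [stop]  node(4,2) S=69.5900 payoff=22.9700 vs cont=22.5415 → 22.9700 [stop]  node(4,3) S=86.5696 payoff=5.9904 vs cont=10.2178 → 10.2178 [wait]  node(4,4) S=107.6922 payoff=0.0000 vs cont=2.9292 → 2.9292 [wait]  ⇒ S*(4)=69.5900
t_3: node(3,0) S=50.1555 payoff=42.4045 vs cont=41.6060 → 42.4045 [stop]  node(3,1) S=62.3932 payoff=30.1668 vs cont=29.3683 → 30.1668 [stop]  node(3,2) S=77.6169 payoff=14.9431 vs cont=16.2926 → 16.2926 [wait]  node(3,3) S=96.5550 payoff=0.0000 vs cont=6.4264 → 6.4264 [wait]  ⇒ S*(3)=62.3932
t_2: node(2,0) S=55.9407 payoff=36.6193 vs cont=35.8208 → 36.6193 [stop]  node(2,1) S=69.5900 payoff=22.9700 vs cont=22.8572 → 22.9700 [stop]  node(2,2) S=86.5696 payoff=5.9904 vs cont=11.1391 → 11.1391 [wait]  ⇒ S*(2)=69.5900
t_1: node(1,0) S=62.3932 payoff=30.1668 vs cont=29.3683 → 30.1668 [stop]  node(1,1) S=77.6169 payoff=14.9431 vs cont=16.7607 → 16.7607 [wait]  ⇒ S*(1)=62.3932
t_0: node(0,0) S=69.5900 payoff=22.9700 vs cont=23.0950 → 23.0950 [wait]  ⇒ S*(0)=-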